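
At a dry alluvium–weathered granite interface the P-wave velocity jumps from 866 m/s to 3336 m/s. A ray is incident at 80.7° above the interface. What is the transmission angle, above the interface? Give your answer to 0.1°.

Angle from the normal: 90° − 80.7° = 9.3°.
Snell's law: sin θ₂ = (V₂/V₁)·sin θ₁ = (3336/866)·sin 9.3° = 0.6225.
θ₂ = arcsin 0.6225 = 38.50° from the normal.
From the interface: 90° − 38.50° = 51.50°.

51.5°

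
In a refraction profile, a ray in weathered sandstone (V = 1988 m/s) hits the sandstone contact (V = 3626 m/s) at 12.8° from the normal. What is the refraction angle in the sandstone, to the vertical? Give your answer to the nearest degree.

24°

Snell's law: sin θ₂ = (V₂/V₁)·sin θ₁ = (3626/1988)·sin 12.8° = 0.4041.
θ₂ = arcsin 0.4041 = 23.83° from the normal.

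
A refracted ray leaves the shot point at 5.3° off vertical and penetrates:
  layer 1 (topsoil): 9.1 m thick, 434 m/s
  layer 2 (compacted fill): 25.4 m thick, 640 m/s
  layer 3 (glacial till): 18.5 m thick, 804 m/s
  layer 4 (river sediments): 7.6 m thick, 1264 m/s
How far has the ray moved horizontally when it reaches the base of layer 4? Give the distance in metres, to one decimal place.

Apply Snell's law at each interface; in layer i the horizontal offset is hᵢ·tan θᵢ.
Layer 1: θ = 5.30°; offset = 9.1·tan 5.30° = 0.844 m.
Layer 2: sin θ = 640·sin 5.3°/434 = 0.1362, θ = 7.83°; offset = 25.4·tan 7.83° = 3.492 m.
Layer 3: sin θ = 804·sin 5.3°/434 = 0.1711, θ = 9.85°; offset = 18.5·tan 9.85° = 3.213 m.
Layer 4: sin θ = 1264·sin 5.3°/434 = 0.2690, θ = 15.61°; offset = 7.6·tan 15.61° = 2.123 m.
Σ offsets = 9.673 m.

9.7 m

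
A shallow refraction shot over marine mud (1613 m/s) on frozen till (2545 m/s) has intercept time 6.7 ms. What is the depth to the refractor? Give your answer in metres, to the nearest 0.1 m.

h = tᵢ·V₁·V₂ / (2·√(V₂²−V₁²)).
√(V₂²−V₁²) = √(2545² − 1613²) = 1968.6 m/s.
h = 0.0067 s × 1613 × 2545 / (2 × 1968.6) = 6.99 m.

7.0 m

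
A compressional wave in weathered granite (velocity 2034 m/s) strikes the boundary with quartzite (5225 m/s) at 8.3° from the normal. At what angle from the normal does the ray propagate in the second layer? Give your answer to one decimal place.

Snell's law: sin θ₂ = (V₂/V₁)·sin θ₁ = (5225/2034)·sin 8.3° = 0.3708.
θ₂ = sin⁻¹(0.3708) = 21.77° (from vertical).

21.8°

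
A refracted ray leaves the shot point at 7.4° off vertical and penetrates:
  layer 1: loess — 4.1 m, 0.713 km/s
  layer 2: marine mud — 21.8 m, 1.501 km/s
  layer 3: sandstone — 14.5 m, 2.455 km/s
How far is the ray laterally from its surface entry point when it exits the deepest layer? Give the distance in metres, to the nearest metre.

Apply Snell's law at each interface; in layer i the horizontal offset is hᵢ·tan θᵢ.
Layer 1: θ = 7.40°; offset = 4.1·tan 7.40° = 0.532 m.
Layer 2: sin θ = 1.501·sin 7.4°/0.713 = 0.2711, θ = 15.73°; offset = 21.8·tan 15.73° = 6.141 m.
Layer 3: sin θ = 2.455·sin 7.4°/0.713 = 0.4435, θ = 26.33°; offset = 14.5·tan 26.33° = 7.174 m.
Σ offsets = 13.848 m.

14 m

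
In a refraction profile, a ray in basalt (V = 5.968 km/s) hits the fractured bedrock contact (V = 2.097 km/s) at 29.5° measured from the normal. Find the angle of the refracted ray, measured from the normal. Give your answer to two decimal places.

sin θ₁/V₁ = sin θ₂/V₂ ⇒ sin θ₂ = 2.097·sin 29.5°/5.968 = 2.097·0.4924/5.968 = 0.1730.
θ₂ = arcsin 0.1730 = 9.96° from the normal.

9.96°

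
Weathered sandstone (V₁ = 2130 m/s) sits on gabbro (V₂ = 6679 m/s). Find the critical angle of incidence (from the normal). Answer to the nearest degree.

At critical incidence the refracted ray runs along the interface (θ₂ = 90°), so sin θ_c = V₁/V₂.
θ_c = arcsin(2130/6679) = arcsin 0.3189 = 18.60°.

19°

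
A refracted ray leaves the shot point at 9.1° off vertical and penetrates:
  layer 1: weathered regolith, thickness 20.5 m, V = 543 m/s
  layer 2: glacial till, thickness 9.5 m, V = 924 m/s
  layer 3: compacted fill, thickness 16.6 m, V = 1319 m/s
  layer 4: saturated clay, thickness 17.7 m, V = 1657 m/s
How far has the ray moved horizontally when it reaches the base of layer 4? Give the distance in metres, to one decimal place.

p = sin θ₁/V₁ = sin 9.1°/543 = 2.9127e-04 s/m is conserved through the stack.
Layer 1: θ = 9.10°; offset = 20.5·tan 9.10° = 3.284 m.
Layer 2: sin θ = p·924 = 0.2691 → θ = 15.61°; offset = 9.5·tan 15.61° = 2.655 m.
Layer 3: sin θ = p·1319 = 0.3842 → θ = 22.59°; offset = 16.6·tan 22.59° = 6.908 m.
Layer 4: sin θ = p·1657 = 0.4826 → θ = 28.86°; offset = 17.7·tan 28.86° = 9.754 m.
Σ offsets = 22.599 m.

22.6 m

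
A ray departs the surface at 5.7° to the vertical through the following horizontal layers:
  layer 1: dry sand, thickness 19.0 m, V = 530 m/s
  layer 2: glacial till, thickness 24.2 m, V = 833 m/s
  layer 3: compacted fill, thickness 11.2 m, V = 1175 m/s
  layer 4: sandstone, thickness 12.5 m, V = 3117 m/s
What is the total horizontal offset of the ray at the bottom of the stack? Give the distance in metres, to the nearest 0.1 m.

17.2 m

Apply Snell's law at each interface; in layer i the horizontal offset is hᵢ·tan θᵢ.
Layer 1: θ = 5.70°; offset = 19.0·tan 5.70° = 1.896 m.
Layer 2: sin θ = 833·sin 5.7°/530 = 0.1561, θ = 8.98°; offset = 24.2·tan 8.98° = 3.825 m.
Layer 3: sin θ = 1175·sin 5.7°/530 = 0.2202, θ = 12.72°; offset = 11.2·tan 12.72° = 2.528 m.
Layer 4: sin θ = 3117·sin 5.7°/530 = 0.5841, θ = 35.74°; offset = 12.5·tan 35.74° = 8.996 m.
Summing the layer offsets gives 17.245 m.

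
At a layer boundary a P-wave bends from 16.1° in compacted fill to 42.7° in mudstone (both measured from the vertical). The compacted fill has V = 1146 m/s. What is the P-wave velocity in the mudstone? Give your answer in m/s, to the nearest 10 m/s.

2800 m/s

sin 16.1° = 0.2773; sin 42.7° = 0.6782.
V₂ = V₁·(sin θ₂/sin θ₁) = 1146·(0.6782/0.2773) = 2802.49 m/s.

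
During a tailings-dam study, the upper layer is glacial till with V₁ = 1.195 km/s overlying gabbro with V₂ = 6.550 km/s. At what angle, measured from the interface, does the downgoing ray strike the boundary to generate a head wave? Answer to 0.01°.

Critical incidence: sin θ_c = V₁/V₂ = 1.195/6.550 = 0.1824.
θ_c = arcsin 0.1824 = 10.51°.
Measured from the interface: 90° − 10.51° = 79.49°.

79.49°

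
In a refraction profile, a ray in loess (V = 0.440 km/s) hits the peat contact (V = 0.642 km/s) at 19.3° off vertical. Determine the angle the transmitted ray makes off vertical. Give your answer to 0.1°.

28.8°

Snell's law: sin θ₂ = (V₂/V₁)·sin θ₁ = (0.642/0.440)·sin 19.3° = 0.4823.
θ₂ = sin⁻¹(0.4823) = 28.83° (from vertical).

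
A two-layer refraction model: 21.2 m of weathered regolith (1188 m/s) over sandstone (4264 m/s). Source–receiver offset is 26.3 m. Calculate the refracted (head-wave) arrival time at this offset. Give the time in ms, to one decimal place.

t = x/V₂ + 2h·√(V₂²−V₁²)/(V₁V₂).
√(V₂²−V₁²) = √(4264²−1188²) = 4095.2 m/s; delay term = 2·21.2·4095.2/(1188·4264) = 0.03428 s.
t = 26.3/4264 + 0.03428 = 0.04044 s.

40.4 ms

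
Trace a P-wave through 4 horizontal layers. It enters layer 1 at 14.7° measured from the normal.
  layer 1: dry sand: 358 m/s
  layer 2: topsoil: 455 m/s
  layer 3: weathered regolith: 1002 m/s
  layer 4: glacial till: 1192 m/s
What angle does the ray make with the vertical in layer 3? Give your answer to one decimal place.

Snell's law across each interface conserves sin θ / V, so sin θ_3 = V_3·sin θ₁/V₁.
sin θ_3 = 1002 × sin 14.7° / 358 = 0.7102.
θ_3 = arcsin 0.7102 = 45.25°.

45.3°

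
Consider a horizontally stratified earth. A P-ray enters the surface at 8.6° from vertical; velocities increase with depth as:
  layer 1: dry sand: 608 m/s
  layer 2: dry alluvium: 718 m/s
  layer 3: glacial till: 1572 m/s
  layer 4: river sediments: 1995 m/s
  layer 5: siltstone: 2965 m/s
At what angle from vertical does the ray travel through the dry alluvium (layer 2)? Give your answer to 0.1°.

Snell's law across each interface conserves sin θ / V, so sin θ_2 = V_2·sin θ₁/V₁.
sin θ_2 = 718 × sin 8.6° / 608 = 0.1766.
θ_2 = 10.17° from the vertical.

10.2°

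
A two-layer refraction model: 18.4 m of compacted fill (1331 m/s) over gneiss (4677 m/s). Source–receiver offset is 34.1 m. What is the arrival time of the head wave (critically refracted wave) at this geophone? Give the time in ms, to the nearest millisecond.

34 ms

θ_c = arcsin(V₁/V₂) = arcsin(1331/4677) = 16.53°, cos θ_c = 0.9587.
Intercept time tᵢ = 2h cos θ_c / V₁ = 2·18.4·0.9587/1331 = 0.02651 s.
t = x/V₂ + tᵢ = 34.1/4677 + 0.02651 = 0.03380 s.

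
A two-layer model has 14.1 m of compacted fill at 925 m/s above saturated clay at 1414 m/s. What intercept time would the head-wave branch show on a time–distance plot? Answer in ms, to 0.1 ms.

tᵢ = 2h·√(V₂²−V₁²)/(V₁V₂).
√(V₂²−V₁²) = √(1414²−925²) = 1069.5 m/s.
tᵢ = 2·14.1·1069.5/(925·1414) = 0.02306 s.

23.1 ms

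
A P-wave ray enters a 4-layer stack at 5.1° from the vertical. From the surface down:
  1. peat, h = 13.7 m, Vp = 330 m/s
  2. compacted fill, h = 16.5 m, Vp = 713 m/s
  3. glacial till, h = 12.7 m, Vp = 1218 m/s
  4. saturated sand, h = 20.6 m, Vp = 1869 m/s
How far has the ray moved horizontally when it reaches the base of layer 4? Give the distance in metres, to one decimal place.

Apply Snell's law at each interface; in layer i the horizontal offset is hᵢ·tan θᵢ.
Layer 1: θ = 5.10°; offset = 13.7·tan 5.10° = 1.223 m.
Layer 2: sin θ = 713·sin 5.1°/330 = 0.1921, θ = 11.07°; offset = 16.5·tan 11.07° = 3.229 m.
Layer 3: sin θ = 1218·sin 5.1°/330 = 0.3281, θ = 19.15°; offset = 12.7·tan 19.15° = 4.411 m.
Layer 4: sin θ = 1869·sin 5.1°/330 = 0.5035, θ = 30.23°; offset = 20.6·tan 30.23° = 12.004 m.
Summing the layer offsets gives 20.867 m.

20.9 m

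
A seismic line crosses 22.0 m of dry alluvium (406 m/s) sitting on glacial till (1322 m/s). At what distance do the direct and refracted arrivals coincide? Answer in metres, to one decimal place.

θ_c = arcsin(406/1322) = 17.89°, so cos θ_c = 0.9517 and tᵢ = 2h cos θ_c/V₁ = 0.1031 s.
At crossover x/V₁ = x/V₂ + tᵢ ⇒ x = tᵢ/(1/V₁ − 1/V₂) = 0.10314/(2.4631e-03 − 7.5643e-04) = 60.43 m.

60.4 m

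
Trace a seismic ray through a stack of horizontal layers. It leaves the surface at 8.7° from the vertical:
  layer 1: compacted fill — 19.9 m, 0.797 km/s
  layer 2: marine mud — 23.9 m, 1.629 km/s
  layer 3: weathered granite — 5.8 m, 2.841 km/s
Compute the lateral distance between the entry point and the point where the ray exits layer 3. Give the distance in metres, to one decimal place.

14.5 m

Ray parameter p = sin 8.7° / 0.797 km/s = 1.8979e-01 s/km.
Layer 1: θ = 8.70°; offset = 19.9·tan 8.70° = 3.045 m.
Layer 2: sin θ = p·1.629 = 0.3092 → θ = 18.01°; offset = 23.9·tan 18.01° = 7.770 m.
Layer 3: sin θ = p·2.841 = 0.5392 → θ = 32.63°; offset = 5.8·tan 32.63° = 3.713 m.
Σ offsets = 14.528 m.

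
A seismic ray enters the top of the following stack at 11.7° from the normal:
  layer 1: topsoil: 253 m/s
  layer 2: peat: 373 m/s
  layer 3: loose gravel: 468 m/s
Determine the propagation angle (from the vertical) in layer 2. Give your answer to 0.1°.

17.4°

Ray parameter p = sin 11.7° / 253 = 8.0153e-04 s/m.
sin θ_2 = p·V_2 = 8.0153e-04 × 373 = 0.2990.
θ_2 = arcsin 0.2990 = 17.40°.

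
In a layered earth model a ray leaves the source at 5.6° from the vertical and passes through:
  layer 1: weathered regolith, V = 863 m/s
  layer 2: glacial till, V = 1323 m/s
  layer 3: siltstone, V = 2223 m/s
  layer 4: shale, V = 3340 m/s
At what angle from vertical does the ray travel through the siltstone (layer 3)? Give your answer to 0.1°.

Ray parameter p = sin 5.6° / 863 = 1.1307e-04 s/m.
sin θ_3 = p·V_3 = 1.1307e-04 × 2223 = 0.2514.
θ_3 = arcsin 0.2514 = 14.56°.

14.6°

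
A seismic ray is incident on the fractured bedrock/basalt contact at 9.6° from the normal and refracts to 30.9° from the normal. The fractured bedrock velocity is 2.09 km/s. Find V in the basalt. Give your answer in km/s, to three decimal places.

Snell's law: sin 9.6°/V₁ = sin 30.9°/V₂.
V₂ = V₁·sin 30.9°/sin 9.6° = 2.09 × 3.0794 = 6.436 km/s.

6.436 km/s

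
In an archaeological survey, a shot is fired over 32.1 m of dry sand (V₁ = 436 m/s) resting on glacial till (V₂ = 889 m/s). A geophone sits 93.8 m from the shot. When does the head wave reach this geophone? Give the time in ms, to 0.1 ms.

θ_c = arcsin(V₁/V₂) = arcsin(436/889) = 29.37°, cos θ_c = 0.8715.
Intercept time tᵢ = 2h cos θ_c / V₁ = 2·32.1·0.8715/436 = 0.12832 s.
t = x/V₂ + tᵢ = 93.8/889 + 0.12832 = 0.23383 s.

233.8 ms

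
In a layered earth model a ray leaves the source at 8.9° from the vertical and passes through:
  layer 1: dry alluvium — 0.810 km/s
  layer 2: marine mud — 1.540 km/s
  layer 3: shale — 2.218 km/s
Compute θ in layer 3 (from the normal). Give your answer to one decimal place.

Snell's law across each interface conserves sin θ / V, so sin θ_3 = V_3·sin θ₁/V₁.
sin θ_3 = 2.218 × sin 8.9° / 0.810 = 0.4236.
θ_3 = arcsin 0.4236 = 25.06°.

25.1°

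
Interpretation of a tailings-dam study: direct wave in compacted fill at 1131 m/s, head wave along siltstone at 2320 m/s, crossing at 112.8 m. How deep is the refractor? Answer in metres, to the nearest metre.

x_cross = 2h·√((V₂+V₁)/(V₂−V₁)) → h = x_cross / (2·√((V₂+V₁)/(V₂−V₁))).
√((V₂+V₁)/(V₂−V₁)) = √((2320+1131)/(2320−1131)) = 1.7037.
h = 112.8 / (2·1.7037) = 33.11 m.

33 m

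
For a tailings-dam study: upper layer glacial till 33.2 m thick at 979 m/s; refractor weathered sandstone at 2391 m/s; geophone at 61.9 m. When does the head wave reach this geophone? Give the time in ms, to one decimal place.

t = x/V₂ + 2h·√(V₂²−V₁²)/(V₁V₂).
√(V₂²−V₁²) = √(2391²−979²) = 2181.4 m/s; delay term = 2·33.2·2181.4/(979·2391) = 0.06188 s.
t = 61.9/2391 + 0.06188 = 0.08777 s.

87.8 ms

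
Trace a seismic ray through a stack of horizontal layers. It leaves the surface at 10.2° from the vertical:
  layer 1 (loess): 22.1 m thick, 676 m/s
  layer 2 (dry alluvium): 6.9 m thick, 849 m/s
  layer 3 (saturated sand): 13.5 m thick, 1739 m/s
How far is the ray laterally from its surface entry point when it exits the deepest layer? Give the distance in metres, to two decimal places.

Apply Snell's law at each interface; in layer i the horizontal offset is hᵢ·tan θᵢ.
Layer 1: θ = 10.20°; offset = 22.1·tan 10.20° = 3.9764 m.
Layer 2: sin θ = 849·sin 10.2°/676 = 0.2224, θ = 12.85°; offset = 6.9·tan 12.85° = 1.5740 m.
Layer 3: sin θ = 1739·sin 10.2°/676 = 0.4555, θ = 27.10°; offset = 13.5·tan 27.10° = 6.9084 m.
Σ offsets = 12.4588 m.

12.46 m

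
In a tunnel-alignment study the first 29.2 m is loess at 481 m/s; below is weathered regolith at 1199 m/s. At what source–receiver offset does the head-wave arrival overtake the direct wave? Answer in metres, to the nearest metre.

θ_c = arcsin(481/1199) = 23.65°, so cos θ_c = 0.9160 and tᵢ = 2h cos θ_c/V₁ = 0.1112 s.
At crossover x/V₁ = x/V₂ + tᵢ ⇒ x = tᵢ/(1/V₁ − 1/V₂) = 0.11122/(2.0790e-03 − 8.3403e-04) = 89.33 m.

89 m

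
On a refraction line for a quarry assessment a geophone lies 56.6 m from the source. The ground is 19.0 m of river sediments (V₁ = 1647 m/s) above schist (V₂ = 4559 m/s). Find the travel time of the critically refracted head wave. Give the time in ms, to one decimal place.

t = x/V₂ + 2h·√(V₂²−V₁²)/(V₁V₂).
√(V₂²−V₁²) = √(4559²−1647²) = 4251.1 m/s; delay term = 2·19.0·4251.1/(1647·4559) = 0.02151 s.
t = 56.6/4559 + 0.02151 = 0.03393 s.

33.9 ms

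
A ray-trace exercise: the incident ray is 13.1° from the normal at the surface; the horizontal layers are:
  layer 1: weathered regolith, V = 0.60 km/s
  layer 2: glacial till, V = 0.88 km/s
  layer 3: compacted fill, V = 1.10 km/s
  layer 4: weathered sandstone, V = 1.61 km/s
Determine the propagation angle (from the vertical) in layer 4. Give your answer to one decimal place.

37.5°

Ray parameter p = sin 13.1° / 0.60 = 3.7775e-01 s/km.
sin θ_4 = p·V_4 = 3.7775e-01 × 1.61 = 0.6082.
θ_4 = arcsin 0.6082 = 37.46°.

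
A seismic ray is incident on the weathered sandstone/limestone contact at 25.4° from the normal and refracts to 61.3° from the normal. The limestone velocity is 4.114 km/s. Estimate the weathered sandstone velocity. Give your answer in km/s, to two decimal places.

sin 25.4° = 0.4289; sin 61.3° = 0.8771.
V₁ = V₂·(sin θ₁/sin θ₂) = 4.114·(0.4289/0.8771) = 2.01 km/s.

2.01 km/s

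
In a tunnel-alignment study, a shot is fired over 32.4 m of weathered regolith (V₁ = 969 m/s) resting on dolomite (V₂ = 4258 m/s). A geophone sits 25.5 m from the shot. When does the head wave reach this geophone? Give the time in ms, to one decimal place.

θ_c = arcsin(V₁/V₂) = arcsin(969/4258) = 13.15°, cos θ_c = 0.9738.
Intercept time tᵢ = 2h cos θ_c / V₁ = 2·32.4·0.9738/969 = 0.06512 s.
t = x/V₂ + tᵢ = 25.5/4258 + 0.06512 = 0.07111 s.

71.1 ms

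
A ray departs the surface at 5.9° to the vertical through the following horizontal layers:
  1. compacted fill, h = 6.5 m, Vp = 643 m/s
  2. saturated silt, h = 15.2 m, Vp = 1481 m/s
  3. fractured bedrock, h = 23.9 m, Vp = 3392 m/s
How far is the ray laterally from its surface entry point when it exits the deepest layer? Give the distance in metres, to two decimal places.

19.80 m

Ray parameter p = sin 5.9° / 643 m/s = 1.5986e-04 s/m.
Layer 1: θ = 5.90°; offset = 6.5·tan 5.90° = 0.6717 m.
Layer 2: sin θ = p·1481 = 0.2368 → θ = 13.70°; offset = 15.2·tan 13.70° = 3.7040 m.
Layer 3: sin θ = p·3392 = 0.5423 → θ = 32.84°; offset = 23.9·tan 32.84° = 15.4247 m.
Total horizontal offset = 19.8004 m.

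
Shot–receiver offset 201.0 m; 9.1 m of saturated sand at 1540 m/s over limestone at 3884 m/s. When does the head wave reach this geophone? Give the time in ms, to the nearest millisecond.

63 ms

θ_c = arcsin(V₁/V₂) = arcsin(1540/3884) = 23.36°, cos θ_c = 0.9180.
Intercept time tᵢ = 2h cos θ_c / V₁ = 2·9.1·0.9180/1540 = 0.01085 s.
t = x/V₂ + tᵢ = 201.0/3884 + 0.01085 = 0.06260 s.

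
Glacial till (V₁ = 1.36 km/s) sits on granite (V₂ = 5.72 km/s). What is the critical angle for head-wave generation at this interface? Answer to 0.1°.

At critical incidence the refracted ray runs along the interface (θ₂ = 90°), so sin θ_c = V₁/V₂.
θ_c = arcsin(1.36/5.72) = arcsin 0.2378 = 13.75°.

13.8°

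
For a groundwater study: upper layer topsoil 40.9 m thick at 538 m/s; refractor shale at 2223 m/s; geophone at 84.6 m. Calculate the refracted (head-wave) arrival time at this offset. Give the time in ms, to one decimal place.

185.6 ms

θ_c = arcsin(V₁/V₂) = arcsin(538/2223) = 14.01°, cos θ_c = 0.9703.
Intercept time tᵢ = 2h cos θ_c / V₁ = 2·40.9·0.9703/538 = 0.14752 s.
t = x/V₂ + tᵢ = 84.6/2223 + 0.14752 = 0.18558 s.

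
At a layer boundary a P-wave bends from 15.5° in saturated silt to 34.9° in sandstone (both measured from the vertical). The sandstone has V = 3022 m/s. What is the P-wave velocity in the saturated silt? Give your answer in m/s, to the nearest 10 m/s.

sin 15.5° = 0.2672; sin 34.9° = 0.5721.
V₁ = V₂·(sin θ₁/sin θ₂) = 3022·(0.2672/0.5721) = 1411.52 m/s.

1410 m/s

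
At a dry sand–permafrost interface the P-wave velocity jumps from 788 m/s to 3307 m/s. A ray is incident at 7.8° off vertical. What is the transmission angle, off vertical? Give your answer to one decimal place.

34.7°

sin θ₁/V₁ = sin θ₂/V₂ ⇒ sin θ₂ = 3307·sin 7.8°/788 = 3307·0.1357/788 = 0.5696.
θ₂ = sin⁻¹(0.5696) = 34.72° (from vertical).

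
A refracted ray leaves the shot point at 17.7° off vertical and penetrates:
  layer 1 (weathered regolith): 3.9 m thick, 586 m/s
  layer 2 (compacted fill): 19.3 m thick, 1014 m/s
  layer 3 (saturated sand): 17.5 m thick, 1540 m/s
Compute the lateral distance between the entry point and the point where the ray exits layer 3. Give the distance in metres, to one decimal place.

36.4 m

p = sin θ₁/V₁ = sin 17.7°/586 = 5.1883e-04 s/m is conserved through the stack.
Layer 1: θ = 17.70°; offset = 3.9·tan 17.70° = 1.245 m.
Layer 2: sin θ = p·1014 = 0.5261 → θ = 31.74°; offset = 19.3·tan 31.74° = 11.939 m.
Layer 3: sin θ = p·1540 = 0.7990 → θ = 53.03°; offset = 17.5·tan 53.03° = 23.252 m.
Total horizontal offset = 36.436 m.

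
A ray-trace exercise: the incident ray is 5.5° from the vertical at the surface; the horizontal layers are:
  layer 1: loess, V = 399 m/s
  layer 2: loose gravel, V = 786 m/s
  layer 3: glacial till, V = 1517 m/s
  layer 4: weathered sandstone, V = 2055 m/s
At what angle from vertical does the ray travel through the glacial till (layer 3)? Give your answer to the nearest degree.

21°

Snell's law across each interface conserves sin θ / V, so sin θ_3 = V_3·sin θ₁/V₁.
sin θ_3 = 1517 × sin 5.5° / 399 = 0.3644.
θ_3 = arcsin 0.3644 = 21.37°.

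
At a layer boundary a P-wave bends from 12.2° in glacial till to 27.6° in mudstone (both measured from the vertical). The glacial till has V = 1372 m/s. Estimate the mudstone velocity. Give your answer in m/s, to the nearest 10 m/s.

3010 m/s

Snell's law: sin 12.2°/V₁ = sin 27.6°/V₂.
V₂ = V₁·sin 27.6°/sin 12.2° = 1372 × 2.1923 = 3007.89 m/s.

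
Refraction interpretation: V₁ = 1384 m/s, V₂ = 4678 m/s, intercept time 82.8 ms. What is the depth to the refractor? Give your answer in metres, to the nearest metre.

60 m

θ_c = arcsin(1384/4678) = 17.21°; cos θ_c = 0.9552.
tᵢ = 2h cos θ_c/V₁ ⇒ h = tᵢ·V₁/(2 cos θ_c) = 0.0828·1384/(2·0.9552) = 59.98 m.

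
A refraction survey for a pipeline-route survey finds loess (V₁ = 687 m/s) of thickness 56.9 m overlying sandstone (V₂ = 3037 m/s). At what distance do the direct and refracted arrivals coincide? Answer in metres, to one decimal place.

143.3 m

θ_c = arcsin(687/3037) = 13.07°, so cos θ_c = 0.9741 and tᵢ = 2h cos θ_c/V₁ = 0.1614 s.
At crossover x/V₁ = x/V₂ + tᵢ ⇒ x = tᵢ/(1/V₁ − 1/V₂) = 0.16135/(1.4556e-03 − 3.2927e-04) = 143.26 m.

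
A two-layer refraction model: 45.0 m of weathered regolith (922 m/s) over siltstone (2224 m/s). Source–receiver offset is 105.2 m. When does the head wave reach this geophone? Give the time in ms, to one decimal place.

136.1 ms

θ_c = arcsin(V₁/V₂) = arcsin(922/2224) = 24.49°, cos θ_c = 0.9100.
Intercept time tᵢ = 2h cos θ_c / V₁ = 2·45.0·0.9100/922 = 0.08883 s.
t = x/V₂ + tᵢ = 105.2/2224 + 0.08883 = 0.13613 s.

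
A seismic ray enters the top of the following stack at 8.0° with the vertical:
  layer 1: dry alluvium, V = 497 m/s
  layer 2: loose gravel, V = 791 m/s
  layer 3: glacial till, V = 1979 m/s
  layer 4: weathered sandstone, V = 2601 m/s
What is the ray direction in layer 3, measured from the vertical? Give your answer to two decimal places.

Ray parameter p = sin 8.0° / 497 = 2.8003e-04 s/m.
sin θ_3 = p·V_3 = 2.8003e-04 × 1979 = 0.5542.
θ_3 = arcsin 0.5542 = 33.65°.

33.65°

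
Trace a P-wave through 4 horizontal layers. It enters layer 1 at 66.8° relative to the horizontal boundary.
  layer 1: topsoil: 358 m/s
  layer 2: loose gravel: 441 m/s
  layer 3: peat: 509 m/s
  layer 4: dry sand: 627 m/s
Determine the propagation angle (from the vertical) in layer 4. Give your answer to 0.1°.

43.6°

From the normal: θ₁ = 90° − 66.8° = 23.2°.
Snell's law across each interface conserves sin θ / V, so sin θ_4 = V_4·sin θ₁/V₁.
sin θ_4 = 627 × sin 23.2° / 358 = 0.6899.
θ_4 = 43.63° from the vertical.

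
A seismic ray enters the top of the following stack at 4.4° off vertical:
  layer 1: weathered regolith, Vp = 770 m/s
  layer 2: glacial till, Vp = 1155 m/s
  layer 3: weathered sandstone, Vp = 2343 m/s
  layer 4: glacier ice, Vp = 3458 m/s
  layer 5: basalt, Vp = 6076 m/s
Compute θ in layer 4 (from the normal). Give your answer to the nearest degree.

20°

Snell's law across each interface conserves sin θ / V, so sin θ_4 = V_4·sin θ₁/V₁.
sin θ_4 = 3458 × sin 4.4° / 770 = 0.3445.
θ_4 = 20.15° from the vertical.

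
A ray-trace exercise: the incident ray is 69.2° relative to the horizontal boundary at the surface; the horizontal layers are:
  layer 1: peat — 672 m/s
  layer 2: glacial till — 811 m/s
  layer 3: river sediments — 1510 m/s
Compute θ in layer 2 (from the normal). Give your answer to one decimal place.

25.4°

From the normal: θ₁ = 90° − 69.2° = 20.8°.
Ray parameter p = sin 20.8° / 672 = 5.2843e-04 s/m.
sin θ_2 = p·V_2 = 5.2843e-04 × 811 = 0.4286.
θ_2 = arcsin 0.4286 = 25.38°.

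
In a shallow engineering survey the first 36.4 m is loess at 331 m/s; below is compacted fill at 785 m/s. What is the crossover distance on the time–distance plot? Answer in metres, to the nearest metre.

114 m

θ_c = arcsin(331/785) = 24.94°, so cos θ_c = 0.9068 and tᵢ = 2h cos θ_c/V₁ = 0.1994 s.
At crossover x/V₁ = x/V₂ + tᵢ ⇒ x = tᵢ/(1/V₁ − 1/V₂) = 0.19943/(3.0211e-03 − 1.2739e-03) = 114.14 m.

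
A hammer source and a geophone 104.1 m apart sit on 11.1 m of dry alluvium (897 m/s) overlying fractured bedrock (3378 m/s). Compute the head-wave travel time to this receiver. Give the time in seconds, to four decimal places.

0.0547 s

t = x/V₂ + 2h·√(V₂²−V₁²)/(V₁V₂).
√(V₂²−V₁²) = √(3378²−897²) = 3256.7 m/s; delay term = 2·11.1·3256.7/(897·3378) = 0.02386 s.
t = 104.1/3378 + 0.02386 = 0.05468 s.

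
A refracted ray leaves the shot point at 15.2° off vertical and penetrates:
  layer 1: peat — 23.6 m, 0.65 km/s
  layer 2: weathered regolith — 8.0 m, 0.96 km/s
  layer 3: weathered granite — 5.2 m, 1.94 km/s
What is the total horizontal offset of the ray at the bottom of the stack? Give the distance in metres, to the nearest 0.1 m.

16.3 m

Apply Snell's law at each interface; in layer i the horizontal offset is hᵢ·tan θᵢ.
Layer 1: θ = 15.20°; offset = 23.6·tan 15.20° = 6.412 m.
Layer 2: sin θ = 0.96·sin 15.2°/0.65 = 0.3872, θ = 22.78°; offset = 8.0·tan 22.78° = 3.360 m.
Layer 3: sin θ = 1.94·sin 15.2°/0.65 = 0.7825, θ = 51.49°; offset = 5.2·tan 51.49° = 6.536 m.
Total horizontal offset = 16.308 m.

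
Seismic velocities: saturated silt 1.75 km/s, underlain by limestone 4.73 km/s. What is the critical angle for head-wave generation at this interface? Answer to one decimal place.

21.7°

At critical incidence the refracted ray runs along the interface (θ₂ = 90°), so sin θ_c = V₁/V₂.
θ_c = arcsin(1.75/4.73) = arcsin 0.3700 = 21.71°.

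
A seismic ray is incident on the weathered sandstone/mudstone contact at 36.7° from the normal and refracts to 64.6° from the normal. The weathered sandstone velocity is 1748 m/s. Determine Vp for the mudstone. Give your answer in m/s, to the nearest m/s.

Snell's law: sin 36.7°/V₁ = sin 64.6°/V₂.
V₂ = V₁·sin 64.6°/sin 36.7° = 1748 × 1.5115 = 2642.17 m/s.

2642 m/s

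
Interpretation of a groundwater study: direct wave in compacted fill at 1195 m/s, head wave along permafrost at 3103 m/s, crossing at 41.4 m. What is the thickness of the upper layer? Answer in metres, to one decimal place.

x_cross = 2h·√((V₂+V₁)/(V₂−V₁)) → h = x_cross / (2·√((V₂+V₁)/(V₂−V₁))).
√((V₂+V₁)/(V₂−V₁)) = √((3103+1195)/(3103−1195)) = 1.5009.
h = 41.4 / (2·1.5009) = 13.79 m.

13.8 m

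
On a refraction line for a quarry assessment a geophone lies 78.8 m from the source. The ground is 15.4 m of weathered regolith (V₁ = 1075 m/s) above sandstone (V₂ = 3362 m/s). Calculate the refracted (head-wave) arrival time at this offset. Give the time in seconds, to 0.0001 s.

0.0506 s

θ_c = arcsin(V₁/V₂) = arcsin(1075/3362) = 18.65°, cos θ_c = 0.9475.
Intercept time tᵢ = 2h cos θ_c / V₁ = 2·15.4·0.9475/1075 = 0.02715 s.
t = x/V₂ + tᵢ = 78.8/3362 + 0.02715 = 0.05059 s.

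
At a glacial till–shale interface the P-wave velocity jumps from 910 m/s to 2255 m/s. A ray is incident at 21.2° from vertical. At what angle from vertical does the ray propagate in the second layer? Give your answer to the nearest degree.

64°

Snell's law: sin θ₂ = (V₂/V₁)·sin θ₁ = (2255/910)·sin 21.2° = 0.8961.
θ₂ = arcsin 0.8961 = 63.65° from the normal.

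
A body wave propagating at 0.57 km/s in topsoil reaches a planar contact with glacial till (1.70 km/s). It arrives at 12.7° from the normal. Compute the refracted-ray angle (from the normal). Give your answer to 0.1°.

41.0°

sin θ₁/V₁ = sin θ₂/V₂ ⇒ sin θ₂ = 1.70·sin 12.7°/0.57 = 1.70·0.2198/0.57 = 0.6557.
θ₂ = arcsin 0.6557 = 40.97° from the normal.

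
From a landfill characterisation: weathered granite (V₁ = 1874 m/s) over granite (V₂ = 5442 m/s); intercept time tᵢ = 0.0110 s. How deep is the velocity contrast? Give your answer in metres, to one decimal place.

11.0 m

h = tᵢ·V₁·V₂ / (2·√(V₂²−V₁²)).
√(V₂²−V₁²) = √(5442² − 1874²) = 5109.2 m/s.
h = 0.011 s × 1874 × 5442 / (2 × 5109.2) = 10.98 m.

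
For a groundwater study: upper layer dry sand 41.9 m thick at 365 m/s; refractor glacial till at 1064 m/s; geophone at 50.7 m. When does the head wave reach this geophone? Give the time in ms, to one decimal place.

263.3 ms

t = x/V₂ + 2h·√(V₂²−V₁²)/(V₁V₂).
√(V₂²−V₁²) = √(1064²−365²) = 999.4 m/s; delay term = 2·41.9·999.4/(365·1064) = 0.21566 s.
t = 50.7/1064 + 0.21566 = 0.26331 s.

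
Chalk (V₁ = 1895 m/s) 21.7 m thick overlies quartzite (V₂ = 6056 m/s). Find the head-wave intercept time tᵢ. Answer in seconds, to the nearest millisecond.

θ_c = arcsin(V₁/V₂) = arcsin(1895/6056) = 18.23°; cos θ_c = 0.9498.
tᵢ = 2h·cos θ_c / V₁ = 2·21.7·0.9498 / 1895 = 0.02175 s.

0.022 s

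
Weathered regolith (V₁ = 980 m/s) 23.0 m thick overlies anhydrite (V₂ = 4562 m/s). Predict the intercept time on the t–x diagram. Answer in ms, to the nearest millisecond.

θ_c = arcsin(V₁/V₂) = arcsin(980/4562) = 12.40°; cos θ_c = 0.9767.
tᵢ = 2h·cos θ_c / V₁ = 2·23.0·0.9767 / 980 = 0.04584 s.

46 ms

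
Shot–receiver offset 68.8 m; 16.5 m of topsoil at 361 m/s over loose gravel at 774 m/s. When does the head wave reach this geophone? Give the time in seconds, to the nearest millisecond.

0.170 s

t = x/V₂ + 2h·√(V₂²−V₁²)/(V₁V₂).
√(V₂²−V₁²) = √(774²−361²) = 684.7 m/s; delay term = 2·16.5·684.7/(361·774) = 0.08086 s.
t = 68.8/774 + 0.08086 = 0.16975 s.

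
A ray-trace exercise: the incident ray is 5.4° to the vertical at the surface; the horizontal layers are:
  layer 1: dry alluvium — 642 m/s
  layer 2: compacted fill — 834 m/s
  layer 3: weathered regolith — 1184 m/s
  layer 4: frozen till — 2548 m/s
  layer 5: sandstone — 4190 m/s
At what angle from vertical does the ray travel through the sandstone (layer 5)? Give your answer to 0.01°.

37.89°

Ray parameter p = sin 5.4° / 642 = 1.4659e-04 s/m.
sin θ_5 = p·V_5 = 1.4659e-04 × 4190 = 0.6142.
θ_5 = arcsin 0.6142 = 37.89°.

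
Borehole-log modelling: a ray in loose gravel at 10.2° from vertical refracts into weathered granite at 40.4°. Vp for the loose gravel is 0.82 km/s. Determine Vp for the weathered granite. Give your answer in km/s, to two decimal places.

sin 10.2° = 0.1771; sin 40.4° = 0.6481.
V₂ = V₁·(sin θ₂/sin θ₁) = 0.82·(0.6481/0.1771) = 3.00 km/s.

3.00 km/s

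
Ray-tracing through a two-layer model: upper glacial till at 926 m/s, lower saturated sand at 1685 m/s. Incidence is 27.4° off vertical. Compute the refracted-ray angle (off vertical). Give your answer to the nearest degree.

sin θ₁/V₁ = sin θ₂/V₂ ⇒ sin θ₂ = 1685·sin 27.4°/926 = 1685·0.4602/926 = 0.8374.
θ₂ = arcsin 0.8374 = 56.87° from the normal.

57°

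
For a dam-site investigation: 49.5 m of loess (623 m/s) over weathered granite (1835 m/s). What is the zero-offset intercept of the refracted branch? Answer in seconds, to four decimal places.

0.1495 s

tᵢ = 2h·√(V₂²−V₁²)/(V₁V₂).
√(V₂²−V₁²) = √(1835²−623²) = 1726.0 m/s.
tᵢ = 2·49.5·1726.0/(623·1835) = 0.14947 s.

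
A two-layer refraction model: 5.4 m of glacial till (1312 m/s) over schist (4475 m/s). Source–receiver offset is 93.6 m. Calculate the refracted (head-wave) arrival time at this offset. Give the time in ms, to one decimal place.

t = x/V₂ + 2h·√(V₂²−V₁²)/(V₁V₂).
√(V₂²−V₁²) = √(4475²−1312²) = 4278.4 m/s; delay term = 2·5.4·4278.4/(1312·4475) = 0.00787 s.
t = 93.6/4475 + 0.00787 = 0.02879 s.

28.8 ms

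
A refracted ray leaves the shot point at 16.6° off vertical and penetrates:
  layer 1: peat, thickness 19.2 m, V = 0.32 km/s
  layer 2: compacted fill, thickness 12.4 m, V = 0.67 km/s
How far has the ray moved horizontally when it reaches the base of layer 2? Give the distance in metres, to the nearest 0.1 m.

Ray parameter p = sin 16.6° / 0.32 km/s = 8.9278e-01 s/km.
Layer 1: θ = 16.60°; offset = 19.2·tan 16.60° = 5.724 m.
Layer 2: sin θ = p·0.67 = 0.5982 → θ = 36.74°; offset = 12.4·tan 36.74° = 9.256 m.
Total horizontal offset = 14.979 m.

15.0 m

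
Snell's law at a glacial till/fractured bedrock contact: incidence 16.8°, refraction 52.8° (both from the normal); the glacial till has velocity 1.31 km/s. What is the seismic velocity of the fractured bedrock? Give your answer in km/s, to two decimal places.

3.61 km/s

sin 16.8° = 0.2890; sin 52.8° = 0.7965.
V₂ = V₁·(sin θ₂/sin θ₁) = 1.31·(0.7965/0.2890) = 3.61 km/s.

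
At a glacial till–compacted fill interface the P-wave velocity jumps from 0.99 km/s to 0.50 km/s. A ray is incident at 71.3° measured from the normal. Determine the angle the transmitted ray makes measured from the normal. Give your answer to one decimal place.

28.6°

sin θ₁/V₁ = sin θ₂/V₂ ⇒ sin θ₂ = 0.50·sin 71.3°/0.99 = 0.50·0.9472/0.99 = 0.4784.
θ₂ = arcsin 0.4784 = 28.58° from the normal.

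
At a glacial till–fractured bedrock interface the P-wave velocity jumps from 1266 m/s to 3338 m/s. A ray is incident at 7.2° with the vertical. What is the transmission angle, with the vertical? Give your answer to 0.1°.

19.3°

sin θ₁/V₁ = sin θ₂/V₂ ⇒ sin θ₂ = 3338·sin 7.2°/1266 = 3338·0.1253/1266 = 0.3305.
θ₂ = arcsin 0.3305 = 19.30° from the normal.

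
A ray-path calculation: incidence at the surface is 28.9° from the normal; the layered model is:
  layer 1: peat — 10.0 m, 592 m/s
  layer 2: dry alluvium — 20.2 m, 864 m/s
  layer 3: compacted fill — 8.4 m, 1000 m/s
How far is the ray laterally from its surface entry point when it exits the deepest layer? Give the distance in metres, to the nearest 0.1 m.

Apply Snell's law at each interface; in layer i the horizontal offset is hᵢ·tan θᵢ.
Layer 1: θ = 28.90°; offset = 10.0·tan 28.90° = 5.520 m.
Layer 2: sin θ = 864·sin 28.9°/592 = 0.7053, θ = 44.86°; offset = 20.2·tan 44.86° = 20.099 m.
Layer 3: sin θ = 1000·sin 28.9°/592 = 0.8164, θ = 54.72°; offset = 8.4·tan 54.72° = 11.873 m.
Total horizontal offset = 37.492 m.

37.5 m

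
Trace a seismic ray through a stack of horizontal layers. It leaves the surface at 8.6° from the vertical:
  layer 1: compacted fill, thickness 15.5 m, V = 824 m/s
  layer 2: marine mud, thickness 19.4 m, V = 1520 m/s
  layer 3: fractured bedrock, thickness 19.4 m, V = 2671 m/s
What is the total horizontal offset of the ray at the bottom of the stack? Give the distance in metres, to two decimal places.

18.66 m

Apply Snell's law at each interface; in layer i the horizontal offset is hᵢ·tan θᵢ.
Layer 1: θ = 8.60°; offset = 15.5·tan 8.60° = 2.3442 m.
Layer 2: sin θ = 1520·sin 8.6°/824 = 0.2758, θ = 16.01°; offset = 19.4·tan 16.01° = 5.5673 m.
Layer 3: sin θ = 2671·sin 8.6°/824 = 0.4847, θ = 28.99°; offset = 19.4·tan 28.99° = 10.7510 m.
Total horizontal offset = 18.6625 m.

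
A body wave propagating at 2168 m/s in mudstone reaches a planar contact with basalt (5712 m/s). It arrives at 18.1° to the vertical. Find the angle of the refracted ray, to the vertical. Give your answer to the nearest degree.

sin θ₁/V₁ = sin θ₂/V₂ ⇒ sin θ₂ = 5712·sin 18.1°/2168 = 5712·0.3107/2168 = 0.8185.
θ₂ = sin⁻¹(0.8185) = 54.94° (from vertical).

55°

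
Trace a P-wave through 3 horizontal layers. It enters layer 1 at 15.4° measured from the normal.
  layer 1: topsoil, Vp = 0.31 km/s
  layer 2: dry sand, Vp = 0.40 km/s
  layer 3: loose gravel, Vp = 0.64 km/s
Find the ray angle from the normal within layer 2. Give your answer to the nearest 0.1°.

Snell's law across each interface conserves sin θ / V, so sin θ_2 = V_2·sin θ₁/V₁.
sin θ_2 = 0.40 × sin 15.4° / 0.31 = 0.3427.
θ_2 = arcsin 0.3427 = 20.04°.

20.0°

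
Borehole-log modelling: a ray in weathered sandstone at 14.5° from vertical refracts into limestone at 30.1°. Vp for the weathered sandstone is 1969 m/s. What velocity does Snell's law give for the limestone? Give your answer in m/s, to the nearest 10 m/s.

Snell's law: sin 14.5°/V₁ = sin 30.1°/V₂.
V₂ = V₁·sin 30.1°/sin 14.5° = 1969 × 2.0030 = 3943.90 m/s.

3940 m/s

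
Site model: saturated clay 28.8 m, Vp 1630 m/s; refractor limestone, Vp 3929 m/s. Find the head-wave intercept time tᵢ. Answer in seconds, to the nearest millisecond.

θ_c = arcsin(V₁/V₂) = arcsin(1630/3929) = 24.51°; cos θ_c = 0.9099.
tᵢ = 2h·cos θ_c / V₁ = 2·28.8·0.9099 / 1630 = 0.03215 s.

0.032 s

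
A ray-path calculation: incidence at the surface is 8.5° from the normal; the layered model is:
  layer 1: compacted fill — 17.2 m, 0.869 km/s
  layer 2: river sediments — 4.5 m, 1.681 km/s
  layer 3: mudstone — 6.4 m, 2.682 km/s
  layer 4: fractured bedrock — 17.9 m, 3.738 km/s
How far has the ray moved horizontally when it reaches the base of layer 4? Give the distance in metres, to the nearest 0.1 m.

21.9 m

Apply Snell's law at each interface; in layer i the horizontal offset is hᵢ·tan θᵢ.
Layer 1: θ = 8.50°; offset = 17.2·tan 8.50° = 2.571 m.
Layer 2: sin θ = 1.681·sin 8.5°/0.869 = 0.2859, θ = 16.61°; offset = 4.5·tan 16.61° = 1.343 m.
Layer 3: sin θ = 2.682·sin 8.5°/0.869 = 0.4562, θ = 27.14°; offset = 6.4·tan 27.14° = 3.281 m.
Layer 4: sin θ = 3.738·sin 8.5°/0.869 = 0.6358, θ = 39.48°; offset = 17.9·tan 39.48° = 14.745 m.
Summing the layer offsets gives 21.939 m.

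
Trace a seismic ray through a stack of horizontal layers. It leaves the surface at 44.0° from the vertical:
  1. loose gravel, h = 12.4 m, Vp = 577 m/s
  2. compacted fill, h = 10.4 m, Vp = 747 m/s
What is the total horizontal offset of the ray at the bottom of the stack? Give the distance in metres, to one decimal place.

33.4 m

Ray parameter p = sin 44.0° / 577 m/s = 1.2039e-03 s/m.
Layer 1: θ = 44.00°; offset = 12.4·tan 44.00° = 11.975 m.
Layer 2: sin θ = p·747 = 0.8993 → θ = 64.07°; offset = 10.4·tan 64.07° = 21.389 m.
Total horizontal offset = 33.363 m.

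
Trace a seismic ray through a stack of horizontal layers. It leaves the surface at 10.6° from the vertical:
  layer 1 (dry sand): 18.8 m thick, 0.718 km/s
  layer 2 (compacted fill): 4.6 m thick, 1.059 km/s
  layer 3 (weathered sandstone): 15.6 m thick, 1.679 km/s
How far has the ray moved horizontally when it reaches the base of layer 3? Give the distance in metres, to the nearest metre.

12 m

Apply Snell's law at each interface; in layer i the horizontal offset is hᵢ·tan θᵢ.
Layer 1: θ = 10.60°; offset = 18.8·tan 10.60° = 3.518 m.
Layer 2: sin θ = 1.059·sin 10.6°/0.718 = 0.2713, θ = 15.74°; offset = 4.6·tan 15.74° = 1.297 m.
Layer 3: sin θ = 1.679·sin 10.6°/0.718 = 0.4302, θ = 25.48°; offset = 15.6·tan 25.48° = 7.433 m.
Summing the layer offsets gives 12.248 m.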